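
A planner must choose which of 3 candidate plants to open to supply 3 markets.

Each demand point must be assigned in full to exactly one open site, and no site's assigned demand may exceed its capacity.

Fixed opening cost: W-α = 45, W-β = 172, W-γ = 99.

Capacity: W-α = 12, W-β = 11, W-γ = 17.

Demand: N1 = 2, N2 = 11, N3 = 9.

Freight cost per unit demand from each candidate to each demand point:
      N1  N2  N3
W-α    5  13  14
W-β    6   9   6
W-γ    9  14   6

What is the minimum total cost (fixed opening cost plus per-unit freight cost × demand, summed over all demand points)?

Open {W-α, W-γ}; cheapest assignment that respects the capacities:
  W-α (cap 12, load 11): N2 — cost 11×13 = 143
  W-γ (cap 17, load 11): N1, N3 — cost 2×9 + 9×6 = 72
  Shipping 215, fixed 144 → total 359.
  Any other capacity-feasible assignment to {W-α, W-γ} ships for at least 215.
Compare {W-α, W-β}: its best feasible assignment gives total 426.
Compare {W-β, W-γ}: its best feasible assignment gives total 442.
Every other set of open sites that can feasibly serve all demand totals ≥ 426 even under its best assignment. Minimum: 359.

359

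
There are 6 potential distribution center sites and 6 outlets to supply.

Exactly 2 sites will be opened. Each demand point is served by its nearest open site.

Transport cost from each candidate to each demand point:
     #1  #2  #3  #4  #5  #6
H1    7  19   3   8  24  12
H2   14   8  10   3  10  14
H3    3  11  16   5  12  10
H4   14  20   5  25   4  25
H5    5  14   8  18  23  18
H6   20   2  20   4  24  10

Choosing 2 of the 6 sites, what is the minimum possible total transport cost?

38

Open {H3, H4}.
  #1→H3 3, #2→H3 11, #3→H4 5, #4→H3 5, #5→H4 4, #6→H3 10  ⇒ total 38.
Compare {H4, H6}: total 39.
Compare {H1, H2}: total 43.
No size-2 selection does better; minimum is 38.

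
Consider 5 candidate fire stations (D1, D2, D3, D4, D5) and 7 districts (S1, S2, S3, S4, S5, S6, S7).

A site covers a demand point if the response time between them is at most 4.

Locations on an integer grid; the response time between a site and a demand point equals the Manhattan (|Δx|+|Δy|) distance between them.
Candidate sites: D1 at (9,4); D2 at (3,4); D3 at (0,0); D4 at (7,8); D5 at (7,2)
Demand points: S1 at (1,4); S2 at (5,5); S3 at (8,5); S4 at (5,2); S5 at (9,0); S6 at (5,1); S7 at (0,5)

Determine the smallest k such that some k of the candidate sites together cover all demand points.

2

Coverage sets (demand points within 4 of each site):
  D1: {S3, S5}
  D2: {S1, S2, S4, S7}
  D3: {}
  D4: {S3}
  D5: {S3, S4, S5, S6}
No single site covers all 7 demand points.
But {D2, D5} covers everything, so the minimum is 2.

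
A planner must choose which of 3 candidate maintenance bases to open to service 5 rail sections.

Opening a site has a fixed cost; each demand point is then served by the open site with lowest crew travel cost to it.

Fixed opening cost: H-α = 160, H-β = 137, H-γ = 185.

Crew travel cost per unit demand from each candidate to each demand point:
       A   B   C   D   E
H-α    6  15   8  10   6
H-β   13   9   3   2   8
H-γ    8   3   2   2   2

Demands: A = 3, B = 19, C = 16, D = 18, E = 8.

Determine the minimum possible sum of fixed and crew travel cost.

Open {H-γ}: assign each demand point to its cheapest open site.
  A→H-γ 3×8=24, B→H-γ 19×3=57, C→H-γ 16×2=32, D→H-γ 18×2=36, E→H-γ 8×2=16
  crew travel cost 165, fixed 185 → total 350.
Compare {H-β, H-γ}: crew travel cost 165 + fixed 322 = 487.
Compare {H-β}: crew travel cost 358 + fixed 137 = 495.
Compare {H-α, H-γ}: crew travel cost 159 + fixed 345 = 504.
All other subsets cost ≥ 487. Minimum total cost: 350.

350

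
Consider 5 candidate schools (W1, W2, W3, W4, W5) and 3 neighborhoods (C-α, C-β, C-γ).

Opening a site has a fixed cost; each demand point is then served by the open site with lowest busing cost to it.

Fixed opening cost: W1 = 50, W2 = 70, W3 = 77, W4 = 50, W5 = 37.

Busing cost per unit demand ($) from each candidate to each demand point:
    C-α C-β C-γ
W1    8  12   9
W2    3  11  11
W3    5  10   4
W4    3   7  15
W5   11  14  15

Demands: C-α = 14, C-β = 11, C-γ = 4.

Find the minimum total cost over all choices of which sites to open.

Open {W4}: assign each demand point to its cheapest open site.
  C-α→W4 14×3=42, C-β→W4 11×7=77, C-γ→W4 4×15=60
  busing cost 179, fixed 50 → total 229.
Compare {W1, W4}: busing cost 155 + fixed 100 = 255.
Compare {W3, W4}: busing cost 135 + fixed 127 = 262.
Compare {W4, W5}: busing cost 179 + fixed 87 = 266.
All other subsets cost ≥ 255. Minimum total cost: 229.

229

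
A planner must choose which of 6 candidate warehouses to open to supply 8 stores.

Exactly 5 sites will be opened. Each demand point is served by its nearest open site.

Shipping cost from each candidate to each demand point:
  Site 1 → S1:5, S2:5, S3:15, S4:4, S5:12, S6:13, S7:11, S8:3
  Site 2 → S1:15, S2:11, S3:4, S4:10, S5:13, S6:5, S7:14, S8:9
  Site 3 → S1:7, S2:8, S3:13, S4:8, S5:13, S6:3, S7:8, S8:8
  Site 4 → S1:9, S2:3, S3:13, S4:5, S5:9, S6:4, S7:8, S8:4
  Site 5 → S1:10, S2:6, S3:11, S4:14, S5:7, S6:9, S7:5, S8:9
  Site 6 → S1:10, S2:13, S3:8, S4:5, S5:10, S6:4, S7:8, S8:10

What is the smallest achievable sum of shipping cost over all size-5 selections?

34

Open {Site 1, Site 2, Site 3, Site 4, Site 5}.
  S1→Site 1 5, S2→Site 4 3, S3→Site 2 4, S4→Site 1 4, S5→Site 5 7, S6→Site 3 3, S7→Site 5 5, S8→Site 1 3  ⇒ total 34.
Compare {Site 1, Site 2, Site 4, Site 5, Site 6}: total 35.
Compare {Site 1, Site 2, Site 3, Site 5, Site 6}: total 36.
No size-5 selection does better; minimum is 34.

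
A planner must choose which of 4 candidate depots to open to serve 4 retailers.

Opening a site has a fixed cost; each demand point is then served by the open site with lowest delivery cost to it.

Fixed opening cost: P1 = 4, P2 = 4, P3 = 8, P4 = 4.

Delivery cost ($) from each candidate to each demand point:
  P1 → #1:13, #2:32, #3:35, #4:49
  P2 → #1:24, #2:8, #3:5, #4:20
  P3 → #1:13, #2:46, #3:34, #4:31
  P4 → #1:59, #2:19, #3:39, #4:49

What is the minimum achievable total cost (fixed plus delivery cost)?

Open {P1, P2}: assign each demand point to its cheapest open site.
  #1→P1 13, #2→P2 8, #3→P2 5, #4→P2 20
  delivery cost 46, fixed 8 → total 54.
Compare {P2, P3}: delivery cost 46 + fixed 12 = 58.
Compare {P1, P2, P4}: delivery cost 46 + fixed 12 = 58.
Compare {P2}: delivery cost 57 + fixed 4 = 61.
All other subsets cost ≥ 58. Minimum total cost: 54.

54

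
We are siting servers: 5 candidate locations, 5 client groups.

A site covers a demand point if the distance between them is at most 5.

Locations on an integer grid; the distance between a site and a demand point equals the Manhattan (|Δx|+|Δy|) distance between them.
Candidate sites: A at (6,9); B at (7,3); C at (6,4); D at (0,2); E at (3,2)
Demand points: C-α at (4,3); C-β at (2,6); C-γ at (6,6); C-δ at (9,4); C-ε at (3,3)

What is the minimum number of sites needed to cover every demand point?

2

Coverage sets (demand points within 5 of each site):
  A: {C-γ}
  B: {C-α, C-γ, C-δ, C-ε}
  C: {C-α, C-γ, C-δ, C-ε}
  D: {C-α, C-ε}
  E: {C-α, C-β, C-ε}
No single site covers all 5 demand points.
But {B, E} covers everything, so the minimum is 2.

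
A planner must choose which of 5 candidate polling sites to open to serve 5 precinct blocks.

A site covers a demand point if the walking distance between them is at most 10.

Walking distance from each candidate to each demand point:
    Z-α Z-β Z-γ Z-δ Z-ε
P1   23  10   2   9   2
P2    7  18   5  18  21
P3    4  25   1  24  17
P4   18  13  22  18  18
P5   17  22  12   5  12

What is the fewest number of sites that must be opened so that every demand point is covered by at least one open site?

2

Coverage sets (demand points within 10 of each site):
  P1: {Z-β, Z-γ, Z-δ, Z-ε}
  P2: {Z-α, Z-γ}
  P3: {Z-α, Z-γ}
  P4: {}
  P5: {Z-δ}
No single site covers all 5 demand points.
But {P1, P2} covers everything, so the minimum is 2.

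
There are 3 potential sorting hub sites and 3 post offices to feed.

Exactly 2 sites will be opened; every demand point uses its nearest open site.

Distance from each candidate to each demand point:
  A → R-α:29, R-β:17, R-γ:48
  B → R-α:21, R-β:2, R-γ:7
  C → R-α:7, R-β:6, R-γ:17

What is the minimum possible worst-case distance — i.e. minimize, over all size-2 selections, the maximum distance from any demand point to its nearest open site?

Open {B, C}.
  Farthest demand point is R-α at distance 7 (to C); all others are ≤ 7.
With {A, C} the worst case is 17.
With {A, B} the worst case is 21.
No size-2 selection achieves below 7.

7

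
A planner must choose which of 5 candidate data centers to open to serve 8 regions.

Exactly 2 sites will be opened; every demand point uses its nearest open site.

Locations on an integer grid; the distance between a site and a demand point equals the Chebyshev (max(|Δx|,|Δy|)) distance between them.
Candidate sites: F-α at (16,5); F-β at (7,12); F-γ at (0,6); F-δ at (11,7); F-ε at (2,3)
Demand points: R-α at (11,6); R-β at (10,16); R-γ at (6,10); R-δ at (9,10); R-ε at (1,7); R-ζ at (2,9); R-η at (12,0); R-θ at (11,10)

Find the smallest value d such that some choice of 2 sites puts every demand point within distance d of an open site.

Open {F-α, F-β}.
  Farthest demand point is R-ε at distance 6 (to F-β); all others are ≤ 6.
With {F-β, F-δ} the worst case is 7.
With {F-γ, F-δ} the worst case is 9.
No size-2 selection achieves below 6.

6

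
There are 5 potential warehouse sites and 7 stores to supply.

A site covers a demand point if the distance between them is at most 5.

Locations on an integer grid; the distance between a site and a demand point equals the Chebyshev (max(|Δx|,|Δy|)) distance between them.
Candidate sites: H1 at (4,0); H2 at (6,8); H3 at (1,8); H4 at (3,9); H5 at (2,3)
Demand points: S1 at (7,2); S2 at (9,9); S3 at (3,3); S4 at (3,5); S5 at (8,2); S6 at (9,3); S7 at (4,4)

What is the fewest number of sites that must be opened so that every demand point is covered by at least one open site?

2

Coverage sets (demand points within 5 of each site):
  H1: {S1, S3, S4, S5, S6, S7}
  H2: {S2, S3, S4, S6, S7}
  H3: {S3, S4, S7}
  H4: {S4, S7}
  H5: {S1, S3, S4, S7}
No single site covers all 7 demand points.
But {H1, H2} covers everything, so the minimum is 2.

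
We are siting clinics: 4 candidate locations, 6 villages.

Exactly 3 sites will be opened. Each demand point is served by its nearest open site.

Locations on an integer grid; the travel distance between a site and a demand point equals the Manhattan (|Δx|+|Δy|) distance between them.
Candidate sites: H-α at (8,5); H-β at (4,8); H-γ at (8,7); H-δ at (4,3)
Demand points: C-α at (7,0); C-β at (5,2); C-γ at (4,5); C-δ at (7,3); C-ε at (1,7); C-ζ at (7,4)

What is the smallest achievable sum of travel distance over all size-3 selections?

Open {H-α, H-β, H-δ}.
  C-α→H-α 6, C-β→H-δ 2, C-γ→H-δ 2, C-δ→H-α 3, C-ε→H-β 4, C-ζ→H-α 2  ⇒ total 19.
Compare {H-β, H-γ, H-δ}: total 21.
Compare {H-α, H-γ, H-δ}: total 22.
No size-3 selection does better; minimum is 19.

19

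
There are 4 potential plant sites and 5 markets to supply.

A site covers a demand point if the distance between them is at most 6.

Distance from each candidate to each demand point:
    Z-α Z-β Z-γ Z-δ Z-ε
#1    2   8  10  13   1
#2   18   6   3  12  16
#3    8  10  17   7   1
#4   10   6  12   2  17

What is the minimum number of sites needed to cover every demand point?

3

Coverage sets (demand points within 6 of each site):
  #1: {Z-α, Z-ε}
  #2: {Z-β, Z-γ}
  #3: {Z-ε}
  #4: {Z-β, Z-δ}
No 2 sites suffice: every size-2 union leaves at least one demand point uncovered.
But {#1, #2, #4} covers everything, so the minimum is 3.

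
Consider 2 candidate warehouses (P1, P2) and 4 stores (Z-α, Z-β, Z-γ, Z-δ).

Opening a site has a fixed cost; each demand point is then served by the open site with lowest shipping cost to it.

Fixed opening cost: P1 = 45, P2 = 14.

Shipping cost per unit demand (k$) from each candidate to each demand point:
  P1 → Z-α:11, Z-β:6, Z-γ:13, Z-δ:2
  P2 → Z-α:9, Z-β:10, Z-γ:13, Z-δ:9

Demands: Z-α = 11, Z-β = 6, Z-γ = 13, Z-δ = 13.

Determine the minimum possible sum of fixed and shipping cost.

Open {P1, P2}: assign each demand point to its cheapest open site.
  Z-α→P2 11×9=99, Z-β→P1 6×6=36, Z-γ→P1 13×13=169, Z-δ→P1 13×2=26
  shipping cost 330, fixed 59 → total 389.
Compare {P1}: shipping cost 352 + fixed 45 = 397.
Compare {P2}: shipping cost 445 + fixed 14 = 459.

389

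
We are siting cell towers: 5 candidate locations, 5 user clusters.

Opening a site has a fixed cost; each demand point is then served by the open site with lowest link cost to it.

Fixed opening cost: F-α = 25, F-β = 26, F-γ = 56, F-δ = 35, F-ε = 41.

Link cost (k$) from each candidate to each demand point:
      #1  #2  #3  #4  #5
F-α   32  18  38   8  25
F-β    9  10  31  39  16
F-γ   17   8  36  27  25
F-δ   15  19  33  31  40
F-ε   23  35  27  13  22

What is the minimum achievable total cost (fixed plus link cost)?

125

Open {F-α, F-β}: assign each demand point to its cheapest open site.
  #1→F-β 9, #2→F-β 10, #3→F-β 31, #4→F-α 8, #5→F-β 16
  link cost 74, fixed 51 → total 125.
Compare {F-β}: link cost 105 + fixed 26 = 131.
Compare {F-β, F-ε}: link cost 75 + fixed 67 = 142.
Compare {F-α}: link cost 121 + fixed 25 = 146.
All other subsets cost ≥ 131. Minimum total cost: 125.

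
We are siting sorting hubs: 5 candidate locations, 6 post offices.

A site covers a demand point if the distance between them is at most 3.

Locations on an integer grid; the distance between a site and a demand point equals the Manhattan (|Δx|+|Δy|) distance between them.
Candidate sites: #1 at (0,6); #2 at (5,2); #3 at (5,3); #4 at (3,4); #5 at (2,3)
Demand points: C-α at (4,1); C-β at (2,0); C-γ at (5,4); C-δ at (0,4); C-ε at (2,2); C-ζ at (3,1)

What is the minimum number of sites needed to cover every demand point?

2

Coverage sets (demand points within 3 of each site):
  #1: {C-δ}
  #2: {C-α, C-γ, C-ε, C-ζ}
  #3: {C-α, C-γ}
  #4: {C-γ, C-δ, C-ε, C-ζ}
  #5: {C-β, C-δ, C-ε, C-ζ}
No single site covers all 6 demand points.
But {#2, #5} covers everything, so the minimum is 2.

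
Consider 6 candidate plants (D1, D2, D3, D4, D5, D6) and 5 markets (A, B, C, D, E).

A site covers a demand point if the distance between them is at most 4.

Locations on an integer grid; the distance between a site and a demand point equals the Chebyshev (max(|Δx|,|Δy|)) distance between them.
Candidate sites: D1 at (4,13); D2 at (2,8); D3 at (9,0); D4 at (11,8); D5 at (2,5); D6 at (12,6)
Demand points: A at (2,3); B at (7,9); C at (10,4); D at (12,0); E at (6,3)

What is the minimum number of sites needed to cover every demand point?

3

Coverage sets (demand points within 4 of each site):
  D1: {B}
  D2: {}
  D3: {C, D, E}
  D4: {B, C}
  D5: {A, E}
  D6: {C}
No 2 sites suffice: every size-2 union leaves at least one demand point uncovered.
But {D1, D3, D5} covers everything, so the minimum is 3.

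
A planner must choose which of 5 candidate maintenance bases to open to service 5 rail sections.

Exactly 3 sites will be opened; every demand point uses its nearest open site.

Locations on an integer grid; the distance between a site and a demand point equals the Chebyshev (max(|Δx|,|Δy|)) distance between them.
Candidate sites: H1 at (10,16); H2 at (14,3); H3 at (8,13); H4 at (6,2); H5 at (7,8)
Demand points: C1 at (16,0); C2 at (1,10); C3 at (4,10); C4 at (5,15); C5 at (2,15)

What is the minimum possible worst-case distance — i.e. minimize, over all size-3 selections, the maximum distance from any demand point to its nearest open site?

6

Open {H2, H3, H5}.
  Farthest demand point is C2 at distance 6 (to H5); all others are ≤ 6.
With {H1, H2, H3} the worst case is 7.
With {H1, H2, H5} the worst case is 7.
No size-3 selection achieves below 6.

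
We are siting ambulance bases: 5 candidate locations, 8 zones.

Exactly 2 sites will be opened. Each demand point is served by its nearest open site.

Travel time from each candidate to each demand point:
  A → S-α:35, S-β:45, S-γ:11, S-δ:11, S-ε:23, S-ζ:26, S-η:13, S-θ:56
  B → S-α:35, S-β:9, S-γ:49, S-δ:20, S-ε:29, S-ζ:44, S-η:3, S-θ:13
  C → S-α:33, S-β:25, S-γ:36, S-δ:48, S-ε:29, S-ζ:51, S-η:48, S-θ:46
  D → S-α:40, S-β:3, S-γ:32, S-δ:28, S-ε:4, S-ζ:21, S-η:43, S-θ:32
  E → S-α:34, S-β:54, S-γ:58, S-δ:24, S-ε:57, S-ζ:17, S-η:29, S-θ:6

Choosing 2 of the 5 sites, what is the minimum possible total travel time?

Open {A, D}.
  S-α→A 35, S-β→D 3, S-γ→A 11, S-δ→A 11, S-ε→D 4, S-ζ→D 21, S-η→A 13, S-θ→D 32  ⇒ total 130.
Compare {A, B}: total 131.
Compare {B, D}: total 131.
No size-2 selection does better; minimum is 130.

130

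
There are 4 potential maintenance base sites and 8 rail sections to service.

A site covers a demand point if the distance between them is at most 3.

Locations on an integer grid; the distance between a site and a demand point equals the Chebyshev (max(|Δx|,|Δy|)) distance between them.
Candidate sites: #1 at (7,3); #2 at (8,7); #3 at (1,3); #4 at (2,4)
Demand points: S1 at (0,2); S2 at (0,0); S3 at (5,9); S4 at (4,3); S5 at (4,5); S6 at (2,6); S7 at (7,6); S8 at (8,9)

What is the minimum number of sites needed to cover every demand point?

Coverage sets (demand points within 3 of each site):
  #1: {S4, S5, S7}
  #2: {S3, S7, S8}
  #3: {S1, S2, S4, S5, S6}
  #4: {S1, S4, S5, S6}
No single site covers all 8 demand points.
But {#2, #3} covers everything, so the minimum is 2.

2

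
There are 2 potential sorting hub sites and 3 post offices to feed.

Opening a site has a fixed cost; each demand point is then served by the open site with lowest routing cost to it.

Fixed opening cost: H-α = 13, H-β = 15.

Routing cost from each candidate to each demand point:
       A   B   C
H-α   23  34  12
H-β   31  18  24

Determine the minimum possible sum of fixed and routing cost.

81

Open {H-α, H-β}: assign each demand point to its cheapest open site.
  A→H-α 23, B→H-β 18, C→H-α 12
  routing cost 53, fixed 28 → total 81.
Compare {H-α}: routing cost 69 + fixed 13 = 82.
Compare {H-β}: routing cost 73 + fixed 15 = 88.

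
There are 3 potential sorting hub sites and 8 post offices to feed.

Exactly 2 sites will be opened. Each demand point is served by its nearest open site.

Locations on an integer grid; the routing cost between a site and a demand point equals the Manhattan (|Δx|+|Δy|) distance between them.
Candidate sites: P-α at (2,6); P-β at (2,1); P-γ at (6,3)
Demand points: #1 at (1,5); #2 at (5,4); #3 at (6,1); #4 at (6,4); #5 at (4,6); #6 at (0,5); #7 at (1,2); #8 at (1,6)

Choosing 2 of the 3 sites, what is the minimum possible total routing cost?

18

Open {P-α, P-γ}.
  #1→P-α 2, #2→P-γ 2, #3→P-γ 2, #4→P-γ 1, #5→P-α 2, #6→P-α 3, #7→P-α 5, #8→P-α 1  ⇒ total 18.
Compare {P-α, P-β}: total 25.
Compare {P-β, P-γ}: total 29.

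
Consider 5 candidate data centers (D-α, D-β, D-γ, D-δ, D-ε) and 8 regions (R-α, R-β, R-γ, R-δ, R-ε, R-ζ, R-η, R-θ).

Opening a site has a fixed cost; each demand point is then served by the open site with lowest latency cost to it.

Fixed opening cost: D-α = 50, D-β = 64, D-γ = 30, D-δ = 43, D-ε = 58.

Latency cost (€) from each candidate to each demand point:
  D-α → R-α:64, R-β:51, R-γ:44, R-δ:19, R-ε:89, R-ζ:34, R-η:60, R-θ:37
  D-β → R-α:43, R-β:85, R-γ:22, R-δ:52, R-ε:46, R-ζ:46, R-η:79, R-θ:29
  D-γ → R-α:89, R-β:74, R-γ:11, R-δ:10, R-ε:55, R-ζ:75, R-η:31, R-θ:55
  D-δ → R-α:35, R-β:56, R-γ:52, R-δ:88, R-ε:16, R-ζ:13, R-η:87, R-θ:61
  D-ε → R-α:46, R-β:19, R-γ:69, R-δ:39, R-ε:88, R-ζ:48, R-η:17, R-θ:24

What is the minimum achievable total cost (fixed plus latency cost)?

276

Open {D-γ, D-δ, D-ε}: assign each demand point to its cheapest open site.
  R-α→D-δ 35, R-β→D-ε 19, R-γ→D-γ 11, R-δ→D-γ 10, R-ε→D-δ 16, R-ζ→D-δ 13, R-η→D-ε 17, R-θ→D-ε 24
  latency cost 145, fixed 131 → total 276.
Compare {D-γ, D-δ}: latency cost 227 + fixed 73 = 300.
Compare {D-δ, D-ε}: latency cost 215 + fixed 101 = 316.
Compare {D-γ, D-ε}: latency cost 230 + fixed 88 = 318.
All other subsets cost ≥ 300. Minimum total cost: 276.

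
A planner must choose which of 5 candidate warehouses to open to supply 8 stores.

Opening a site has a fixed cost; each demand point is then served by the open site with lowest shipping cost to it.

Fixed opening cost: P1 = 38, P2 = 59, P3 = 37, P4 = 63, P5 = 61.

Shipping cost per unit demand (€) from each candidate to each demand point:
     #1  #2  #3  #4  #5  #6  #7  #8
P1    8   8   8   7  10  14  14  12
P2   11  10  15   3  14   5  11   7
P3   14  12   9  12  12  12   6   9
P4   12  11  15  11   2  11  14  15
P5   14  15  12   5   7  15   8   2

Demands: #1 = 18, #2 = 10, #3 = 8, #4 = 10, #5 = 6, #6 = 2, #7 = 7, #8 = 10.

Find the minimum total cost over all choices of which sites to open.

Open {P1, P5}: assign each demand point to its cheapest open site.
  #1→P1 18×8=144, #2→P1 10×8=80, #3→P1 8×8=64, #4→P5 10×5=50, #5→P5 6×7=42, #6→P1 2×14=28, #7→P5 7×8=56, #8→P5 10×2=20
  shipping cost 484, fixed 99 → total 583.
Compare {P1, P3, P5}: shipping cost 466 + fixed 136 = 602.
Compare {P1, P2, P5}: shipping cost 446 + fixed 158 = 604.
Compare {P1, P4, P5}: shipping cost 448 + fixed 162 = 610.
All other subsets cost ≥ 602. Minimum total cost: 583.

583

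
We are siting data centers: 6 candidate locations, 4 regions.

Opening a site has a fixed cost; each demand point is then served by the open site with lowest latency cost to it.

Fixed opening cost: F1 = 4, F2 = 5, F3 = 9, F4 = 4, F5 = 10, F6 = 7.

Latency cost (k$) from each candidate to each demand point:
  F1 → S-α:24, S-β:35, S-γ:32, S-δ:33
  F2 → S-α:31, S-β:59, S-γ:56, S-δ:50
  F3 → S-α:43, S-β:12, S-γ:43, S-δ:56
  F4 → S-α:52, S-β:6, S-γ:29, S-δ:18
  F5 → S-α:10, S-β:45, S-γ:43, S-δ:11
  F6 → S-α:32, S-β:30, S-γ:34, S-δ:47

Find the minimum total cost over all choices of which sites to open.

Open {F4, F5}: assign each demand point to its cheapest open site.
  S-α→F5 10, S-β→F4 6, S-γ→F4 29, S-δ→F5 11
  latency cost 56, fixed 14 → total 70.
Compare {F1, F4, F5}: latency cost 56 + fixed 18 = 74.
Compare {F2, F4, F5}: latency cost 56 + fixed 19 = 75.
Compare {F4, F5, F6}: latency cost 56 + fixed 21 = 77.
All other subsets cost ≥ 74. Minimum total cost: 70.

70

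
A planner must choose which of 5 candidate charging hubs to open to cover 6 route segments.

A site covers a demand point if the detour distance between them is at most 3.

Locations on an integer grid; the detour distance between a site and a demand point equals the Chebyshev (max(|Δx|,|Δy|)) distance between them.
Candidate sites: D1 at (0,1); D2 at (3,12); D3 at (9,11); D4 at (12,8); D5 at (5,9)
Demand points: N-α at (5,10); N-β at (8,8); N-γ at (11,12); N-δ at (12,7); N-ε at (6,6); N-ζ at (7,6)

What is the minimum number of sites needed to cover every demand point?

Coverage sets (demand points within 3 of each site):
  D1: {}
  D2: {N-α}
  D3: {N-β, N-γ}
  D4: {N-δ}
  D5: {N-α, N-β, N-ε, N-ζ}
No 2 sites suffice: every size-2 union leaves at least one demand point uncovered.
But {D3, D4, D5} covers everything, so the minimum is 3.

3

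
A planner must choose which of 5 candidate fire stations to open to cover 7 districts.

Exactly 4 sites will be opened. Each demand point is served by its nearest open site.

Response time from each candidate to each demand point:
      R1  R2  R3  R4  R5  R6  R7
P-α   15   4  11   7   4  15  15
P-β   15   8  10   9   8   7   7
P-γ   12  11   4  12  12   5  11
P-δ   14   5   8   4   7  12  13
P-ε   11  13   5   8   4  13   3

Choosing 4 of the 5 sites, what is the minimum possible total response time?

Open {P-α, P-γ, P-δ, P-ε}.
  R1→P-ε 11, R2→P-α 4, R3→P-γ 4, R4→P-δ 4, R5→P-α 4, R6→P-γ 5, R7→P-ε 3  ⇒ total 35.
Compare {P-β, P-γ, P-δ, P-ε}: total 36.
Compare {P-α, P-β, P-γ, P-ε}: total 38.
No size-4 selection does better; minimum is 35.

35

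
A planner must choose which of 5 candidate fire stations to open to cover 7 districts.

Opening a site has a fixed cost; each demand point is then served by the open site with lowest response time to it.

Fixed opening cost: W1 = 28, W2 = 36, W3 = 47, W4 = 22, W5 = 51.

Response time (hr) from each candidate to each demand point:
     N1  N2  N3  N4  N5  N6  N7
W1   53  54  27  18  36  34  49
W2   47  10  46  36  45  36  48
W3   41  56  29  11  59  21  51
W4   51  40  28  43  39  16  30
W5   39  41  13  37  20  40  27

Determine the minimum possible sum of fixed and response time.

Open {W2, W4}: assign each demand point to its cheapest open site.
  N1→W2 47, N2→W2 10, N3→W4 28, N4→W2 36, N5→W4 39, N6→W4 16, N7→W4 30
  response time 206, fixed 58 → total 264.
Compare {W4, W5}: response time 192 + fixed 73 = 265.
Compare {W5}: response time 217 + fixed 51 = 268.
Compare {W1, W4}: response time 218 + fixed 50 = 268.
All other subsets cost ≥ 265. Minimum total cost: 264.

264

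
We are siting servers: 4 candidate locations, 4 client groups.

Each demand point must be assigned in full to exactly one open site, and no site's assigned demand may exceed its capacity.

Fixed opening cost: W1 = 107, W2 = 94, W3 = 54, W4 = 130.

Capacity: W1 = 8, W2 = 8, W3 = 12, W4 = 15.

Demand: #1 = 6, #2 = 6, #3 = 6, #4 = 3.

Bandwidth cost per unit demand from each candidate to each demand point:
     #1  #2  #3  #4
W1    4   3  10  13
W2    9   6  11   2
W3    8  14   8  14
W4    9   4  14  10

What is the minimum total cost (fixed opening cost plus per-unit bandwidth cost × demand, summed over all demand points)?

334

Open {W3, W4}; cheapest assignment that respects the capacities:
  W3 (cap 12, load 12): #1, #3 — cost 6×8 + 6×8 = 96
  W4 (cap 15, load 9): #2, #4 — cost 6×4 + 3×10 = 54
  Shipping 150, fixed 184 → total 334.
  Any other capacity-feasible assignment to {W3, W4} ships for at least 150.
Compare {W1, W2, W3}: its best feasible assignment gives total 375.
Compare {W2, W4}: its best feasible assignment gives total 398.
Every other set of open sites that can feasibly serve all demand totals ≥ 375 even under its best assignment. Minimum: 334.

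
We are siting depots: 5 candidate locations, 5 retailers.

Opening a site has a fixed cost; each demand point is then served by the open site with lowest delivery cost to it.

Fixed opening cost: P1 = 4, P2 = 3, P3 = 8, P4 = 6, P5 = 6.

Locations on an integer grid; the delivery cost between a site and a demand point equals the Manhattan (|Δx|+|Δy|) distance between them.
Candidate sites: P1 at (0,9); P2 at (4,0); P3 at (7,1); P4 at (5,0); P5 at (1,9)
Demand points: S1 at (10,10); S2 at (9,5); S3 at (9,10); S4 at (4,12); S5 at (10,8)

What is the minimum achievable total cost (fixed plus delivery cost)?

Open {P5}: assign each demand point to its cheapest open site.
  S1→P5 10, S2→P5 12, S3→P5 9, S4→P5 6, S5→P5 10
  delivery cost 47, fixed 6 → total 53.
Compare {P2, P5}: delivery cost 45 + fixed 9 = 54.
Compare {P3, P5}: delivery cost 41 + fixed 14 = 55.
Compare {P1}: delivery cost 52 + fixed 4 = 56.
All other subsets cost ≥ 54. Minimum total cost: 53.

53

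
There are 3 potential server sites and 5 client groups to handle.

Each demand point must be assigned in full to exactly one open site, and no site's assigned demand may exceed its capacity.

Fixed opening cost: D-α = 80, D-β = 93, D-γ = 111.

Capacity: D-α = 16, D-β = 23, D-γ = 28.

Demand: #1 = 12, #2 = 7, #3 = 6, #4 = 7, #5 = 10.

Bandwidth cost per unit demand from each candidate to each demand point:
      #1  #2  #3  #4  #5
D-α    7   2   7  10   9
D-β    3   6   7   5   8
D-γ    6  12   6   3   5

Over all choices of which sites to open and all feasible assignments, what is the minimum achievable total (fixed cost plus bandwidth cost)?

389

Open {D-β, D-γ}; cheapest assignment that respects the capacities:
  D-β (cap 23, load 19): #1, #2 — cost 12×3 + 7×6 = 78
  D-γ (cap 28, load 23): #3, #4, #5 — cost 6×6 + 7×3 + 10×5 = 107
  Shipping 185, fixed 204 → total 389.
  Any other capacity-feasible assignment to {D-β, D-γ} ships for at least 185.
Compare {D-α, D-γ}: its best feasible assignment gives total 433.
Compare {D-α, D-β, D-γ}: its best feasible assignment gives total 441.
Every other set of open sites that can feasibly serve all demand totals ≥ 433 even under its best assignment. Minimum: 389.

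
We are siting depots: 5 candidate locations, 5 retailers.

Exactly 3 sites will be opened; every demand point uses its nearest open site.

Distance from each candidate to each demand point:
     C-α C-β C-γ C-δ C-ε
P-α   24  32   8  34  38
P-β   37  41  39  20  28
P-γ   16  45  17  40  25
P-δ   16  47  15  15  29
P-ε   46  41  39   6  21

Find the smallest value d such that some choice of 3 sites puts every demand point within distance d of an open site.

Open {P-α, P-β, P-γ}.
  Farthest demand point is C-β at distance 32 (to P-α); all others are ≤ 32.
With {P-α, P-β, P-δ} the worst case is 32.
With {P-α, P-β, P-ε} the worst case is 32.
No size-3 selection achieves below 32.

32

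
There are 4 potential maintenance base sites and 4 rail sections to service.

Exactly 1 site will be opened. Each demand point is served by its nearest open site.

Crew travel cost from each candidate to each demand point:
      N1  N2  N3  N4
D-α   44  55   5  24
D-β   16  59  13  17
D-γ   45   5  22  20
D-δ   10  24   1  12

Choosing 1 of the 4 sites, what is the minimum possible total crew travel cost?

Open {D-δ}.
  N1→D-δ 10, N2→D-δ 24, N3→D-δ 1, N4→D-δ 12  ⇒ total 47.
Compare {D-γ}: total 92.
Compare {D-β}: total 105.
No size-1 selection does better; minimum is 47.

47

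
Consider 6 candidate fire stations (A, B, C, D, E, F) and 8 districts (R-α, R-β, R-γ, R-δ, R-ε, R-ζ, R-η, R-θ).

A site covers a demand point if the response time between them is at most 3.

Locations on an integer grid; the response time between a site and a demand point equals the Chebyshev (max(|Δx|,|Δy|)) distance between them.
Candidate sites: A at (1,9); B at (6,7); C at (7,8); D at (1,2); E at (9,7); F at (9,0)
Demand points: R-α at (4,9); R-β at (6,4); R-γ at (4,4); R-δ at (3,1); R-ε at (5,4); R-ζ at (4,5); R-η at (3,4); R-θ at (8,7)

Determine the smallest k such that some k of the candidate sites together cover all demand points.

Coverage sets (demand points within 3 of each site):
  A: {R-α}
  B: {R-α, R-β, R-γ, R-ε, R-ζ, R-η, R-θ}
  C: {R-α, R-ζ, R-θ}
  D: {R-γ, R-δ, R-ζ, R-η}
  E: {R-β, R-θ}
  F: {}
No single site covers all 8 demand points.
But {B, D} covers everything, so the minimum is 2.

2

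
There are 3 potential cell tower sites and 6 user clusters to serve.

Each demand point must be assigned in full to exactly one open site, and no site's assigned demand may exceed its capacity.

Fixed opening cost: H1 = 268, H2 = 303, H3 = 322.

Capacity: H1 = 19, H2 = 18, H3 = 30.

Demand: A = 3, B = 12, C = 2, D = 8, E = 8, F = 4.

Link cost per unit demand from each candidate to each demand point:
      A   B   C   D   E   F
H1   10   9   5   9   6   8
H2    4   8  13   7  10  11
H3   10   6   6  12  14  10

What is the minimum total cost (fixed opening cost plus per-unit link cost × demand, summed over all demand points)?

862

Open {H1, H3}; cheapest assignment that respects the capacities:
  H1 (cap 19, load 18): C, D, E — cost 2×5 + 8×9 + 8×6 = 130
  H3 (cap 30, load 19): A, B, F — cost 3×10 + 12×6 + 4×10 = 142
  Shipping 272, fixed 590 → total 862.
  Any other capacity-feasible assignment to {H1, H3} ships for at least 272.
Compare {H1, H2}: its best feasible assignment gives total 887.
Compare {H2, H3}: its best feasible assignment gives total 915.
Every other set of open sites that can feasibly serve all demand totals ≥ 887 even under its best assignment. Minimum: 862.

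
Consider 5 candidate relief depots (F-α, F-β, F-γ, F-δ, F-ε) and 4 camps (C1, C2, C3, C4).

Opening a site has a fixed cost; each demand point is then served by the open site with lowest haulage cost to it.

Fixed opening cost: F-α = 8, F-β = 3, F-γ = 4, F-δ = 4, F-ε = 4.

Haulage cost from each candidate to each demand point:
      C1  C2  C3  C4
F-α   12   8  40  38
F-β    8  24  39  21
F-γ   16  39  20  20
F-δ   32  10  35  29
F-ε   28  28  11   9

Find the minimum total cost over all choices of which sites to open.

Open {F-β, F-δ, F-ε}: assign each demand point to its cheapest open site.
  C1→F-β 8, C2→F-δ 10, C3→F-ε 11, C4→F-ε 9
  haulage cost 38, fixed 11 → total 49.
Compare {F-α, F-β, F-ε}: haulage cost 36 + fixed 15 = 51.
Compare {F-α, F-ε}: haulage cost 40 + fixed 12 = 52.
Compare {F-β, F-γ, F-δ, F-ε}: haulage cost 38 + fixed 15 = 53.
All other subsets cost ≥ 51. Minimum total cost: 49.

49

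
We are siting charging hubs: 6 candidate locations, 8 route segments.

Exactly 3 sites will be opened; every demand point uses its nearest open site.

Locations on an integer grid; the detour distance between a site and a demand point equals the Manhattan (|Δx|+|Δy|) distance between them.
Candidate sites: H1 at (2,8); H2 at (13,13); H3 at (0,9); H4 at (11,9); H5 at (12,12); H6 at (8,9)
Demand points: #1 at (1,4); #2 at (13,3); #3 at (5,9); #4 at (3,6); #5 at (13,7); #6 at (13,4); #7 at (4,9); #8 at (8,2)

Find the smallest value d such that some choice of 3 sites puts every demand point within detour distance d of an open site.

Open {H1, H4, H6}.
  Farthest demand point is #2 at detour distance 8 (to H4); all others are ≤ 8.
With {H3, H4, H6} the worst case is 8.
With {H1, H2, H4} the worst case is 10.
No size-3 selection achieves below 8.

8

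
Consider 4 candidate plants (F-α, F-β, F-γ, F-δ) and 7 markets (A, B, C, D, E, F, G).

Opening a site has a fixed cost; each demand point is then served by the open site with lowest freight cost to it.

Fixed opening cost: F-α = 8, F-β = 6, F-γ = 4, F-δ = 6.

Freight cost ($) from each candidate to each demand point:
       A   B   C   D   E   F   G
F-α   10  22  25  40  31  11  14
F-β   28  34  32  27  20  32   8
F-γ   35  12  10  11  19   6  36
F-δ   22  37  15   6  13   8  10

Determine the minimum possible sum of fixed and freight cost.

Open {F-α, F-γ, F-δ}: assign each demand point to its cheapest open site.
  A→F-α 10, B→F-γ 12, C→F-γ 10, D→F-δ 6, E→F-δ 13, F→F-γ 6, G→F-δ 10
  freight cost 67, fixed 18 → total 85.
Compare {F-γ, F-δ}: freight cost 79 + fixed 10 = 89.
Compare {F-α, F-β, F-γ, F-δ}: freight cost 65 + fixed 24 = 89.
Compare {F-β, F-γ, F-δ}: freight cost 77 + fixed 16 = 93.
All other subsets cost ≥ 89. Minimum total cost: 85.

85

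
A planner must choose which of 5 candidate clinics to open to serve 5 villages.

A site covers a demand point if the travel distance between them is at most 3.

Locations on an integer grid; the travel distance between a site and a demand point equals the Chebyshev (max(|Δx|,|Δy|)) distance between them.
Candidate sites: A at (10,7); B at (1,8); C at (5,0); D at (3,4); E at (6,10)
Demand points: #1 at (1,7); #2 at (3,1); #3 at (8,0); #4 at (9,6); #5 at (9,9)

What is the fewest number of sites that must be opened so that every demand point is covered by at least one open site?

3

Coverage sets (demand points within 3 of each site):
  A: {#4, #5}
  B: {#1}
  C: {#2, #3}
  D: {#1, #2}
  E: {#5}
No 2 sites suffice: every size-2 union leaves at least one demand point uncovered.
But {A, B, C} covers everything, so the minimum is 3.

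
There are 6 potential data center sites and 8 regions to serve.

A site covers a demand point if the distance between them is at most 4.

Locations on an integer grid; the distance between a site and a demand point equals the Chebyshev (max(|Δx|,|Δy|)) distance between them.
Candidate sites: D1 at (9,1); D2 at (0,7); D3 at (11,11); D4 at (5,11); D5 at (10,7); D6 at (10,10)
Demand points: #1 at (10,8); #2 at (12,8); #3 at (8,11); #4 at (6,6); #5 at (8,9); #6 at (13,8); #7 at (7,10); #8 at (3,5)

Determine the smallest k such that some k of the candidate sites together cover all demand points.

2

Coverage sets (demand points within 4 of each site):
  D1: {}
  D2: {#8}
  D3: {#1, #2, #3, #5, #6, #7}
  D4: {#3, #5, #7}
  D5: {#1, #2, #3, #4, #5, #6, #7}
  D6: {#1, #2, #3, #4, #5, #6, #7}
No single site covers all 8 demand points.
But {D2, D5} covers everything, so the minimum is 2.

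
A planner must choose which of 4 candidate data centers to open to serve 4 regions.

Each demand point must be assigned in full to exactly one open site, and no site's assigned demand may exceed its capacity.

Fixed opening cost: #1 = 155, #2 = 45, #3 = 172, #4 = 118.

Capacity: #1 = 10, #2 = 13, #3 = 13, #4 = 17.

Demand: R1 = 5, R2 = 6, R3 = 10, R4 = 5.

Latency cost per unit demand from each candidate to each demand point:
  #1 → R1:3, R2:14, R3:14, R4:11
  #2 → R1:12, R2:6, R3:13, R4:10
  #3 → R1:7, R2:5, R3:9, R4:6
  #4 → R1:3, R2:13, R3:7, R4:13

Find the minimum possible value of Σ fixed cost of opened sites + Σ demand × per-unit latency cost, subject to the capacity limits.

334

Open {#2, #4}; cheapest assignment that respects the capacities:
  #2 (cap 13, load 11): R2, R4 — cost 6×6 + 5×10 = 86
  #4 (cap 17, load 15): R1, R3 — cost 5×3 + 10×7 = 85
  Shipping 171, fixed 163 → total 334.
  Any other capacity-feasible assignment to {#2, #4} ships for at least 171.
Compare {#3, #4}: its best feasible assignment gives total 435.
Compare {#2, #3, #4}: its best feasible assignment gives total 480.
Every other set of open sites that can feasibly serve all demand totals ≥ 435 even under its best assignment. Minimum: 334.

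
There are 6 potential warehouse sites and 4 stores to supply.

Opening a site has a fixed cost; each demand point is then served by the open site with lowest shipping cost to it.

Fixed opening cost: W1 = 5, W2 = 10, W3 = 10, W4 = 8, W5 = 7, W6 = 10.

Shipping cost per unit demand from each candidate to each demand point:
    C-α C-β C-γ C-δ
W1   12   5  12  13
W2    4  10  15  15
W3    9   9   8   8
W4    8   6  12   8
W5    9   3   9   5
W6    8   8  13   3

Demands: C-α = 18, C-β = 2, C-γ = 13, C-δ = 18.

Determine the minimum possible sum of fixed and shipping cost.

273

Open {W2, W3, W5, W6}: assign each demand point to its cheapest open site.
  C-α→W2 18×4=72, C-β→W5 2×3=6, C-γ→W3 13×8=104, C-δ→W6 18×3=54
  shipping cost 236, fixed 37 → total 273.
Compare {W1, W2, W3, W6}: shipping cost 240 + fixed 35 = 275.
Compare {W2, W3, W6}: shipping cost 246 + fixed 30 = 276.
Compare {W2, W5, W6}: shipping cost 249 + fixed 27 = 276.
All other subsets cost ≥ 275. Minimum total cost: 273.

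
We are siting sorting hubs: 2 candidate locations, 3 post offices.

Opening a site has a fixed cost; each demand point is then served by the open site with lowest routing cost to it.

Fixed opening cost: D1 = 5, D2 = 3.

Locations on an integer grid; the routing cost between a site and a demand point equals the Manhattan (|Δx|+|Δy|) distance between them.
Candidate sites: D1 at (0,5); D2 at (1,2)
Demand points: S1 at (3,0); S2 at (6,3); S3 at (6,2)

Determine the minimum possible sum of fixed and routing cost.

18

Open {D2}: assign each demand point to its cheapest open site.
  S1→D2 4, S2→D2 6, S3→D2 5
  routing cost 15, fixed 3 → total 18.
Compare {D1, D2}: routing cost 15 + fixed 8 = 23.
Compare {D1}: routing cost 25 + fixed 5 = 30.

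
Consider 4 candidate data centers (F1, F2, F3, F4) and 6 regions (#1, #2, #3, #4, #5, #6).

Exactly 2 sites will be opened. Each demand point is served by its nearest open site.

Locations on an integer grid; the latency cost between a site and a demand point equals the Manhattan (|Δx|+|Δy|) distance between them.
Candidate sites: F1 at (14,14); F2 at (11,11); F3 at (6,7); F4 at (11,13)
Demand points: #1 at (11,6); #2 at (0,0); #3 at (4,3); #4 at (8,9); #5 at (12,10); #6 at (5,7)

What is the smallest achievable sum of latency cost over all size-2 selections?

31

Open {F2, F3}.
  #1→F2 5, #2→F3 13, #3→F3 6, #4→F3 4, #5→F2 2, #6→F3 1  ⇒ total 31.
Compare {F3, F4}: total 34.
Compare {F1, F3}: total 36.
No size-2 selection does better; minimum is 31.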